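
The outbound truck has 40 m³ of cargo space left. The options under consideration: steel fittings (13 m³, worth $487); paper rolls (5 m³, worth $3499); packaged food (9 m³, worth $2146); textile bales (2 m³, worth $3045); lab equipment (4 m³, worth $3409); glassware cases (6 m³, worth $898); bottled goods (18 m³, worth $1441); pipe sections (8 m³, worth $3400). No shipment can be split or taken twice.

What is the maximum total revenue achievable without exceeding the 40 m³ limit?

16397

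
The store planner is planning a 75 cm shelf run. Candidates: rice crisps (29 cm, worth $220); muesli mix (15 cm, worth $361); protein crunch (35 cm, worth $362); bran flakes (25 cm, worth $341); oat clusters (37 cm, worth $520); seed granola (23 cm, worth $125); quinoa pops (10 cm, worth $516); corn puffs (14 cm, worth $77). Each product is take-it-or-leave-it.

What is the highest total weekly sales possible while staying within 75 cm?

1397

Ranking by ratio (weekly sales/cm): quinoa pops 51.60, muesli mix 24.07, oat clusters 14.05, bran flakes 13.64.
Muesli mix + oat clusters + quinoa pops uses 62 of the 75 cm and totals 1397.
That's the maximum — no swap from here does better than 1397.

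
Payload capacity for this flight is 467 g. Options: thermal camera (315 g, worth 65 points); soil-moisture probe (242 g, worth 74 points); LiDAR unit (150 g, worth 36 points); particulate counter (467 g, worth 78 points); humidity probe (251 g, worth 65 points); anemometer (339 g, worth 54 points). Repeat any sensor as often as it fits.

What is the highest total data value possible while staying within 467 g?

Soil-moisture probe + LiDAR unit uses 392 of the 467 g and totals 110.
Nothing else within 467 g beats 110.

110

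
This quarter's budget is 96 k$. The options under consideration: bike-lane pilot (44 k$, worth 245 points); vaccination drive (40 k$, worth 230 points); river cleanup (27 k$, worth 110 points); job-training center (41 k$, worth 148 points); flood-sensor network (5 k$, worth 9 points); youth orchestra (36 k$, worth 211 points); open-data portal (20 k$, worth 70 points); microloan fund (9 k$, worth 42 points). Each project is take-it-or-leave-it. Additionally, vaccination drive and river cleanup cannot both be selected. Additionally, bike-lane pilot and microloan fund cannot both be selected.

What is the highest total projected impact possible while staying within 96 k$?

511

Density check — youth orchestra 5.86, vaccination drive 5.75, bike-lane pilot 5.57 are the best per k$.
A density-first pass picks vaccination drive + flood-sensor network + youth orchestra + microloan fund — 492 at 90 k$.
The 14 k$ tied up in flood-sensor network and microloan fund is better spent on open-data portal — total rises to 511 (96 k$).
That's the maximum — no feasible swap from here does better than 511.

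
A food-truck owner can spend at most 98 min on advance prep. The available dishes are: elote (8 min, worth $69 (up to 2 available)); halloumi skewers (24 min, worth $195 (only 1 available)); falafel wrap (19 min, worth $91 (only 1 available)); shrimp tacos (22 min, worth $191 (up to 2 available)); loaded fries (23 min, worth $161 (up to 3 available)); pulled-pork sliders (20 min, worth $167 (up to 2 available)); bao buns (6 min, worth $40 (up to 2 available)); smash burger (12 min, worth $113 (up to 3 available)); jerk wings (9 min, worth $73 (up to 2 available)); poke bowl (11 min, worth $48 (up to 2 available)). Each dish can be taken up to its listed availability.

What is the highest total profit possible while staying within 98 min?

Density check — smash burger 9.42, shrimp tacos 8.68, elote 8.62 are the best per min.
A density-first pass picks 2×elote + 2×shrimp tacos + 3×smash burger — 859 at 96 min.
Dropping 2×elote frees 16 min; slotting in 2×jerk wings (18 min) lifts the total to 867 at 98 min.

867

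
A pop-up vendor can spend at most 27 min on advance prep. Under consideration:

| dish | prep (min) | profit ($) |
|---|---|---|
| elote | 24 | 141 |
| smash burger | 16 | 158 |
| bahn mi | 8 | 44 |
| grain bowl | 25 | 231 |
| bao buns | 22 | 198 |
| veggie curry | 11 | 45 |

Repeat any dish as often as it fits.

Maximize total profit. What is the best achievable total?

A density-first pass picks smash burger + bahn mi — 202 at 24 min.
Dropping smash burger and bahn mi frees 24 min; slotting in grain bowl (25 min) lifts the total to 231 at 25 min.

231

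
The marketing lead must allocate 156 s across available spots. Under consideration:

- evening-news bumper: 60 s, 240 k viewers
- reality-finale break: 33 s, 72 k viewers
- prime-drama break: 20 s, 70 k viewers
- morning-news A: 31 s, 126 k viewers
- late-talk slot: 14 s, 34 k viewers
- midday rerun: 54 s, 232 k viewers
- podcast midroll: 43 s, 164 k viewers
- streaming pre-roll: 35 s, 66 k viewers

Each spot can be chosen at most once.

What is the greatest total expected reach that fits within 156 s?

600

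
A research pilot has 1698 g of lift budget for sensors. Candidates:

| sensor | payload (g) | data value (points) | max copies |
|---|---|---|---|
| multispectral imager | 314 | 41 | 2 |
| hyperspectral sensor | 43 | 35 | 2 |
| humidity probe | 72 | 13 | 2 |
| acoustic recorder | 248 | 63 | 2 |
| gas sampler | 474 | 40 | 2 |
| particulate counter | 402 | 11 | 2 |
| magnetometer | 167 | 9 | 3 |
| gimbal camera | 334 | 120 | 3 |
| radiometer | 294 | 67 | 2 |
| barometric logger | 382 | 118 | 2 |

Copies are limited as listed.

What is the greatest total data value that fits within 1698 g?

576

The ratio heuristic lands on 2×hyperspectral sensor + 2×humidity probe + 3×gimbal camera + barometric logger (574) but leaves 84 g idle.
Dropping hyperspectral sensor and 2×humidity probe frees 187 g; slotting in acoustic recorder (248 g) lifts the total to 576 at 1675 g.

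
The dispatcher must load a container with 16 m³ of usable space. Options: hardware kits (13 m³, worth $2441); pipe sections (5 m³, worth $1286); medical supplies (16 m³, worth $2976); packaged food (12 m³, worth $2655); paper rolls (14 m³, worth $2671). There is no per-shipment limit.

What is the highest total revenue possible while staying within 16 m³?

3×pipe sections uses 15 of the 16 m³ and totals 3858.
The spare 1 m³ is too small for any remaining shipment, and no exchange beats 3858.

3858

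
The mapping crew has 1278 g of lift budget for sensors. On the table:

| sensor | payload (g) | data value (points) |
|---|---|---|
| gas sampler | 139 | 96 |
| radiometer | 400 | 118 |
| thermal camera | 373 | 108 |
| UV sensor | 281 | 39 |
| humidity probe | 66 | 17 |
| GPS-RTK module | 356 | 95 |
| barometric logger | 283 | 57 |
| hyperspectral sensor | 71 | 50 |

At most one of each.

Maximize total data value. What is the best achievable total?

Density check — hyperspectral sensor 0.70, gas sampler 0.69, radiometer 0.29, thermal camera 0.29 are the best per g.
Taking the top-ratio sensors first gives gas sampler + radiometer + thermal camera + humidity probe + hyperspectral sensor for 389 (1049 g).
Dropping humidity probe frees 66 g; slotting in barometric logger (283 g) lifts the total to 429 at 1266 g.
The closest alternative, gas sampler + radiometer + thermal camera + GPS-RTK module, reaches only 417.

429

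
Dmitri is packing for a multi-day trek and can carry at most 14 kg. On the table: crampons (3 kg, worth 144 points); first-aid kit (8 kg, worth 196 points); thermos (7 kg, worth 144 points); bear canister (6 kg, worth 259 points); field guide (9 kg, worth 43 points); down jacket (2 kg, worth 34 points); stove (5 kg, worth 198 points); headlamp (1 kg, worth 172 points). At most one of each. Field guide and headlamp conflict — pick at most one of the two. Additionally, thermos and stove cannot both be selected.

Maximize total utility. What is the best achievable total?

A density-first pass picks crampons + bear canister + down jacket + headlamp — 609 at 12 kg.
The 3 kg tied up in crampons is better spent on stove — total rises to 663 (14 kg).
The closest alternative, bear canister + stove + headlamp, reaches only 629.

663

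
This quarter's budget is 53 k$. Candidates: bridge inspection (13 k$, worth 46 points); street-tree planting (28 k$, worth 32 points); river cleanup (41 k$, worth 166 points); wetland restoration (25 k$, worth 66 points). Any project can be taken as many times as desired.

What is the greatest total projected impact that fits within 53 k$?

Greedy by ratio would take river cleanup: 41 k$ used, total 166.
The 41 k$ tied up in river cleanup is better spent on 4×bridge inspection — total rises to 184 (52 k$).
The spare 1 k$ is too small for any remaining project, and no exchange beats 184.

184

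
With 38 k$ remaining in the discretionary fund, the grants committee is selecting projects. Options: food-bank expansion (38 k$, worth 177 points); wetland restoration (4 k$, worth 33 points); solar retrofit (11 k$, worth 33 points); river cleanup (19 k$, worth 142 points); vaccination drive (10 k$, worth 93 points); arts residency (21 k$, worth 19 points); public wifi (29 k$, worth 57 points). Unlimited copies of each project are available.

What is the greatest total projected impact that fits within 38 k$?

Taking 2×wetland restoration + 3×vaccination drive: 38 k$ used, 345 in projected impact.

345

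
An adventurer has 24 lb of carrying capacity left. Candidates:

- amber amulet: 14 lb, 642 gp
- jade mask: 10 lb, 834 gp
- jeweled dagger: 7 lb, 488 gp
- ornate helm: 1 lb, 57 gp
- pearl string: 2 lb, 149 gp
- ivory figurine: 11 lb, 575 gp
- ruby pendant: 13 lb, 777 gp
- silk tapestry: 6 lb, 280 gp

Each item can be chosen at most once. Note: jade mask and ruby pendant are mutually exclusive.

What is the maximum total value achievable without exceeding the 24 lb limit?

1659

Greedy by ratio would take jade mask + jeweled dagger + ornate helm + pearl string: 20 lb used, total 1528.
The 2 lb tied up in pearl string is better spent on silk tapestry — total rises to 1659 (24 lb).
No other feasible combination exceeds 1659.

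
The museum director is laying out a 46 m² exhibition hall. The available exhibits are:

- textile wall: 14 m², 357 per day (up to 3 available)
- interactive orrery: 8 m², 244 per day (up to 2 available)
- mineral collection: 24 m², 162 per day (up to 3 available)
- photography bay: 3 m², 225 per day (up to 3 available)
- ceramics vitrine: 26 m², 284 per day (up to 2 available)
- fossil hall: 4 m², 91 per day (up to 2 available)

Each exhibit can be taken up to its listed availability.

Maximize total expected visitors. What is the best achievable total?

1633

Taking the top-ratio exhibits first gives textile wall + 2×interactive orrery + 3×photography bay + fossil hall for 1611 (43 m²).
The 12 m² tied up in interactive orrery and fossil hall is better spent on textile wall — total rises to 1633 (45 m²).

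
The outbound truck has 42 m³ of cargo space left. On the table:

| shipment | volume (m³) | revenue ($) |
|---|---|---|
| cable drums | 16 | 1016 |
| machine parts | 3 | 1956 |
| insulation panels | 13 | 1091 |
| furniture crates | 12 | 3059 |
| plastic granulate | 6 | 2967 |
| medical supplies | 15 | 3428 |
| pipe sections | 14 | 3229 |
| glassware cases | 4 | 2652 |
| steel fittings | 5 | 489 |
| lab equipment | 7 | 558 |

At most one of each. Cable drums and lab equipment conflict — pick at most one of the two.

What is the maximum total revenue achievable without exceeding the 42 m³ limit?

Greedy by ratio would take machine parts + furniture crates + plastic granulate + pipe sections + glassware cases: 39 m³ used, total 13863.
Replace furniture crates with medical supplies: the trade gains 369 net, giving 14232 at 42 m³.
Nothing else feasible within 42 m³ beats 14232.

14232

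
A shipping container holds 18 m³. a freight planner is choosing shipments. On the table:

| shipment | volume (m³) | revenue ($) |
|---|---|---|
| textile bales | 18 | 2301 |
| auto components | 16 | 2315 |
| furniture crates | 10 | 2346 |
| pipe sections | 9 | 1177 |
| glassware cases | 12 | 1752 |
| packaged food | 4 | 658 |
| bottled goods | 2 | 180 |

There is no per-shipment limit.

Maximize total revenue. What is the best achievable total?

By revenue per m³: furniture crates 234.60, packaged food 164.50, glassware cases 146.00 lead.
Furniture crates + 2×packaged food uses 18 of the 18 m³ and totals 3662.

3662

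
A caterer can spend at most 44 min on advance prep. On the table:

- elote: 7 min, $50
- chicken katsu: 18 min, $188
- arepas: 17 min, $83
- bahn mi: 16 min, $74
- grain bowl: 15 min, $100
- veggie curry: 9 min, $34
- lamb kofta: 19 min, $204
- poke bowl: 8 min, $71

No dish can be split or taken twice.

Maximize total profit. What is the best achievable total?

442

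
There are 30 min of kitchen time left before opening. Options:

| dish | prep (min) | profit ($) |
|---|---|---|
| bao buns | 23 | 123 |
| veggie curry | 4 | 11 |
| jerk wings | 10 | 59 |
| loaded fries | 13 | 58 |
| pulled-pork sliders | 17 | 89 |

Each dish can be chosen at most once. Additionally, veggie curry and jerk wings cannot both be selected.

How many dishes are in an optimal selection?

Optimal total is 148.
jerk wings + pulled-pork sliders hits 148 at 27 min.
Any selection reaching 148 contains exactly 2 dishes.

2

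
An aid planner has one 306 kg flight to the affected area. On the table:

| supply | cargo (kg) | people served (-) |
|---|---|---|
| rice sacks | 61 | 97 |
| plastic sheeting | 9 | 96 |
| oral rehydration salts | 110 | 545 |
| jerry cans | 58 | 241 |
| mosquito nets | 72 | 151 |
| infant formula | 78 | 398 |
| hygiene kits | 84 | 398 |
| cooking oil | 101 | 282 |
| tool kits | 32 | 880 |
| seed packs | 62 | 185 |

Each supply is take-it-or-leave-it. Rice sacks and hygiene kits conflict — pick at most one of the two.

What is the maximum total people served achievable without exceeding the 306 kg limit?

2221

A density-first pass picks plastic sheeting + oral rehydration salts + jerry cans + infant formula + tool kits — 2160 at 287 kg.
Replace plastic sheeting and jerry cans with hygiene kits: the trade gains 61 net, giving 2221 at 304 kg.
Every other selection either busts 306 kg or breaks a pairing rule or fails to beat 2221.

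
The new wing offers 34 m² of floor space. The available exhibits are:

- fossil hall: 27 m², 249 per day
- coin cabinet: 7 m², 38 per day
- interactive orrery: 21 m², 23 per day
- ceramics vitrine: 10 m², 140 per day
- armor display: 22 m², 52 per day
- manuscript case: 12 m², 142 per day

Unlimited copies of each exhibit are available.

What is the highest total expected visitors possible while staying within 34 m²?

424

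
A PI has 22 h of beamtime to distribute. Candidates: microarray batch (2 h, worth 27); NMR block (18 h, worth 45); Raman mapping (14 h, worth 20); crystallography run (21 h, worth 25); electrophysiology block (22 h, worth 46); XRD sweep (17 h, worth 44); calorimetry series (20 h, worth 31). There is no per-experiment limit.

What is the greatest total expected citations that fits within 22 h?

Taking 11×microarray batch: 22 h used, 297 in expected citations.

297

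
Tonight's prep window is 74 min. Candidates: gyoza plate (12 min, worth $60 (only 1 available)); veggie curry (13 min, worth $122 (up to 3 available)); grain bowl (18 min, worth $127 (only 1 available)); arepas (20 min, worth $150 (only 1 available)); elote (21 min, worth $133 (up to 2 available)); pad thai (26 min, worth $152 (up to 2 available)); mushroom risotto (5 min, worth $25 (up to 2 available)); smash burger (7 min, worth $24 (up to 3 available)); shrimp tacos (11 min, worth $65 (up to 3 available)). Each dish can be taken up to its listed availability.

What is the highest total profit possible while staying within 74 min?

583

Filling by ratio: 3×veggie curry + arepas + shrimp tacos for 581, with 4 min left unused.
Dropping arepas frees 20 min; slotting in grain bowl + mushroom risotto (23 min) lifts the total to 583 at 73 min.
That's the maximum — no swap from here does better than 583.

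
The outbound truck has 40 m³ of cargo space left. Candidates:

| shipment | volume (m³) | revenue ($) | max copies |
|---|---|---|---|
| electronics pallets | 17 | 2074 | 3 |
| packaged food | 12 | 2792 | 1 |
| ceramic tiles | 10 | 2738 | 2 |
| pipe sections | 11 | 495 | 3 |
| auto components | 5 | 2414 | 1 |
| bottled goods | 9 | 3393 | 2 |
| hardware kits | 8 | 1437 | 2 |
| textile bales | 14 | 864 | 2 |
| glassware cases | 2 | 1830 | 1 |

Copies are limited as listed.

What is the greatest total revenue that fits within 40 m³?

14092

Greedy by ratio would take ceramic tiles + auto components + 2×bottled goods + glassware cases: 35 m³ used, total 13768.
Replace auto components with ceramic tiles: the trade gains 324 net, giving 14092 at 40 m³.
No other feasible combination exceeds 14092.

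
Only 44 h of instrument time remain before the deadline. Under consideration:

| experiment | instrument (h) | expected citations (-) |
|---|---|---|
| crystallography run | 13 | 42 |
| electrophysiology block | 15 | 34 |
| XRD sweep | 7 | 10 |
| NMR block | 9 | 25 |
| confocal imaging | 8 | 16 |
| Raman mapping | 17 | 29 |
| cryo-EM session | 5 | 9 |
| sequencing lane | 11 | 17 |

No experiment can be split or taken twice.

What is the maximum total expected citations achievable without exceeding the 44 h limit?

Filling by ratio: crystallography run + electrophysiology block + NMR block + cryo-EM session for 110, with 2 h left unused.
Replace cryo-EM session with XRD sweep: the trade gains 1 net, giving 111 at 44 h.
The closest alternative, crystallography run + electrophysiology block + NMR block + cryo-EM session, reaches only 110.

111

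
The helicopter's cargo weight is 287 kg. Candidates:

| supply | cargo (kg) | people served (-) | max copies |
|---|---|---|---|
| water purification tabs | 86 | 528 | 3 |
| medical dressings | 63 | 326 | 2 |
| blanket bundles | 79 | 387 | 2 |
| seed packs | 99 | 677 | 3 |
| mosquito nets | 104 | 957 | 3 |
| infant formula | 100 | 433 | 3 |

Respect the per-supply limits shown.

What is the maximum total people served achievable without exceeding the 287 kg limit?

Ranking by ratio (people served/kg): mosquito nets 9.20, seed packs 6.84, water purification tabs 6.14.
A density-first pass picks medical dressings + 2×mosquito nets — 2240 at 271 kg.
The 63 kg tied up in medical dressings is better spent on blanket bundles — total rises to 2301 (287 kg).
Every other selection either busts 287 kg or exceeds an availability limit or fails to beat 2301.

2301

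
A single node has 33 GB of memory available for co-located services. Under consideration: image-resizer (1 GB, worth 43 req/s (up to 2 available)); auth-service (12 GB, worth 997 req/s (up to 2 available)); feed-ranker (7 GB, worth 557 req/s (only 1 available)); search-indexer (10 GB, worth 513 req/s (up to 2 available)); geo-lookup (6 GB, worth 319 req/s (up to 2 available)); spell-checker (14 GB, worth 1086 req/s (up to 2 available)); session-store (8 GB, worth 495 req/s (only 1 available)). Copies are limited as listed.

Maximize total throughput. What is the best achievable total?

A density-first pass picks 2×image-resizer + 2×auth-service + feed-ranker — 2637 at 33 GB.
Dropping 2×image-resizer and auth-service frees 14 GB; slotting in spell-checker (14 GB) lifts the total to 2640 at 33 GB.
Every other selection either busts 33 GB or exceeds an availability limit or fails to beat 2640.

2640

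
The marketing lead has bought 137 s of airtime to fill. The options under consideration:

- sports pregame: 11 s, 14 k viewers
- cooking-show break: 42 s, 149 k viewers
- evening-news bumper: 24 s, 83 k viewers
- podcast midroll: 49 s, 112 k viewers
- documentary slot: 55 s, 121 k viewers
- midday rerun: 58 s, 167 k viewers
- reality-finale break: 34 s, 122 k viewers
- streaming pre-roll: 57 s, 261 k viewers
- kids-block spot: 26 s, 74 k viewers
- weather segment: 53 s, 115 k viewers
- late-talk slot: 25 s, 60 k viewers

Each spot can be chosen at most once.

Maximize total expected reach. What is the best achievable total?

By expected reach per s: streaming pre-roll 4.58, reality-finale break 3.59, cooking-show break 3.55 lead.
Best packing: cooking-show break + reality-finale break + streaming pre-roll — 133 s, 532 total.
Runner-up sports pregame + cooking-show break + evening-news bumper + streaming pre-roll tops out at 507.

532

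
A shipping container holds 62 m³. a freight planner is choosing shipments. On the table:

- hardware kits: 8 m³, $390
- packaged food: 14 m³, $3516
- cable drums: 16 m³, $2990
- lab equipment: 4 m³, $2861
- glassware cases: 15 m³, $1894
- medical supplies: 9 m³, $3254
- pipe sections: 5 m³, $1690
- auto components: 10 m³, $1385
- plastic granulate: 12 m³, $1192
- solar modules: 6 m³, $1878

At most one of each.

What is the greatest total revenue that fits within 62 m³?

Best packing: hardware kits + packaged food + cable drums + lab equipment + medical supplies + pipe sections + solar modules — 62 m³, 16579 total.
Every other selection either busts 62 m³ or fails to beat 16579.

16579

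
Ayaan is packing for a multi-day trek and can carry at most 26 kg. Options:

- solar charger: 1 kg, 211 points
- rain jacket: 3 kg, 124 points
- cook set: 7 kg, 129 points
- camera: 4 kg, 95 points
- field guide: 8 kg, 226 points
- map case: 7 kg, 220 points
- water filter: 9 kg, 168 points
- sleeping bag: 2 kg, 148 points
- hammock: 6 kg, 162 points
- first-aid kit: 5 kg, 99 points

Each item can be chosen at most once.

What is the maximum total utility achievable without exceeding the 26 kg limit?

1028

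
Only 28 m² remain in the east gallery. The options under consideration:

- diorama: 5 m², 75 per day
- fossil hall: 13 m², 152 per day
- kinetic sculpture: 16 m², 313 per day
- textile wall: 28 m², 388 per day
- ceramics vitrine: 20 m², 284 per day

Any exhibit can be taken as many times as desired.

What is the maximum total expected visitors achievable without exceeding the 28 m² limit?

By expected visitors per m²: kinetic sculpture 19.56, diorama 15.00, ceramics vitrine 14.20 lead.
The ratio ordering already packs tightly: 2×diorama + kinetic sculpture, 26 m², 463.
Every other selection either busts 28 m² or fails to beat 463.

463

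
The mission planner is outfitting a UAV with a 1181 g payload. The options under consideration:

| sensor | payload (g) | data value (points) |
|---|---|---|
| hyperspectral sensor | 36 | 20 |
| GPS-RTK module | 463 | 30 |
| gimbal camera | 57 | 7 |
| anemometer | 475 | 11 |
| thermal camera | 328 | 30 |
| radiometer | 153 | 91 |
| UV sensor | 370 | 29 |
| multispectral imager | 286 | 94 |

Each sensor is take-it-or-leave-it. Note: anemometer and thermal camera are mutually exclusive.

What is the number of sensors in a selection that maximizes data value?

5

The maximum data value within 1181 g is 264.
For example hyperspectral sensor + thermal camera + radiometer + UV sensor + multispectral imager achieves it, using 1173 g.
All optima have 5 sensors.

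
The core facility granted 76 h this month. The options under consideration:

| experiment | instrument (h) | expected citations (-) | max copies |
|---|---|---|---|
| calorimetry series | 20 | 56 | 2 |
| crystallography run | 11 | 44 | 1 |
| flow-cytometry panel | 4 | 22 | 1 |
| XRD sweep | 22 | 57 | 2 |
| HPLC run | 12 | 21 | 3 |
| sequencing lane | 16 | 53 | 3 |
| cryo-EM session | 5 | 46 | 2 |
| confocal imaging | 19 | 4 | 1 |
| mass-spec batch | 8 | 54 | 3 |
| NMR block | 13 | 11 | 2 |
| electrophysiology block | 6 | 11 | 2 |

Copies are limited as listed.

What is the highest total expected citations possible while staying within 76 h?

Filling by ratio: crystallography run + flow-cytometry panel + sequencing lane + 2×cryo-EM session + 3×mass-spec batch + electrophysiology block for 384, with 5 h left unused.
The 11 h tied up in crystallography run is better spent on sequencing lane — total rises to 393 (76 h).

393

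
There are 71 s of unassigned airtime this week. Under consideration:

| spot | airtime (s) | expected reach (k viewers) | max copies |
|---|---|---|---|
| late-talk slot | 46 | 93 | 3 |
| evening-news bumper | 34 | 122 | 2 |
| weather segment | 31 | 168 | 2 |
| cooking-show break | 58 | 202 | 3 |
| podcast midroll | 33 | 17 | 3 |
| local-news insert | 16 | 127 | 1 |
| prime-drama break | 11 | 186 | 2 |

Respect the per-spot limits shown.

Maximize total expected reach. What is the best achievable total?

667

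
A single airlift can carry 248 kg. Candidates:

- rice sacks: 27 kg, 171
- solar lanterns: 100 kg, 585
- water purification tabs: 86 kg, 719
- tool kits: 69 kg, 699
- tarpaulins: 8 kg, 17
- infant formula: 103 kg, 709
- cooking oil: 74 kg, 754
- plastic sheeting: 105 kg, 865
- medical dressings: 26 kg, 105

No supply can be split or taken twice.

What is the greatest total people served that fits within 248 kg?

2318

Ranking by ratio (people served/kg): cooking oil 10.19, tool kits 10.13, water purification tabs 8.36, plastic sheeting 8.24.
Greedy by ratio would take water purification tabs + tool kits + tarpaulins + cooking oil: 237 kg used, total 2189.
Replace water purification tabs and tarpaulins with plastic sheeting: the trade gains 129 net, giving 2318 at 248 kg.
No other feasible combination exceeds 2318.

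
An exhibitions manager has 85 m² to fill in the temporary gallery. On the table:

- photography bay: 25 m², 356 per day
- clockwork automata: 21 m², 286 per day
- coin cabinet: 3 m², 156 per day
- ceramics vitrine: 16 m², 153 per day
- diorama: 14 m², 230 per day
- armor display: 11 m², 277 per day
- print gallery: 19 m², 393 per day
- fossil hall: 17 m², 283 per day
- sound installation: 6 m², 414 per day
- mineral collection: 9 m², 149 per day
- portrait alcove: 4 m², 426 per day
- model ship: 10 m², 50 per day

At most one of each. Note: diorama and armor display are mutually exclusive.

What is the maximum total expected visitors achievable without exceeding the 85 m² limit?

2305

Ranking by ratio (expected visitors/m²): portrait alcove 106.50, sound installation 69.00, coin cabinet 52.00.
Photography bay + coin cabinet + armor display + print gallery + fossil hall + sound installation + portrait alcove uses 85 of the 85 m² and totals 2305.
The closest alternative, coin cabinet + ceramics vitrine + armor display + print gallery + fossil hall + sound installation + mineral collection + portrait alcove, reaches only 2251.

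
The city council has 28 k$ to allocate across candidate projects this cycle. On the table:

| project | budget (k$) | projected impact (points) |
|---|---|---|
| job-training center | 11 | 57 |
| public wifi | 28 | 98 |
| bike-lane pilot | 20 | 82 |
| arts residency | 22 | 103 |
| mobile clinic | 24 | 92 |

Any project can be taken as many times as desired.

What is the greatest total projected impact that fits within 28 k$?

2×job-training center uses 22 of the 28 k$ and totals 114.

114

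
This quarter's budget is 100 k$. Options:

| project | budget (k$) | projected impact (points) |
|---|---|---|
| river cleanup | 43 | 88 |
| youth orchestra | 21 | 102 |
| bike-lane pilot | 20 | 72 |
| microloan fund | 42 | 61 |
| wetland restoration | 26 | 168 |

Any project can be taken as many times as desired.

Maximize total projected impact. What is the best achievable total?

606

Taking youth orchestra + 3×wetland restoration: 99 k$ used, 606 in projected impact.
No other feasible combination exceeds 606.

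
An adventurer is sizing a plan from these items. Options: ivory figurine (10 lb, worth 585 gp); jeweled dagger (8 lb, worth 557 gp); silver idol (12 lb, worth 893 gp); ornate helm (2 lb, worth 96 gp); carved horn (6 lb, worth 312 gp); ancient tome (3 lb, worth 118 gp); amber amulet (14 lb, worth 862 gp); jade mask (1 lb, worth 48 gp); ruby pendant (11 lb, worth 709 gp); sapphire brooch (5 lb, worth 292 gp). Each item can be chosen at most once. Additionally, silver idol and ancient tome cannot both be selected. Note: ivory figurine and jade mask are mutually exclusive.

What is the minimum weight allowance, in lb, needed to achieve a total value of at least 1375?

20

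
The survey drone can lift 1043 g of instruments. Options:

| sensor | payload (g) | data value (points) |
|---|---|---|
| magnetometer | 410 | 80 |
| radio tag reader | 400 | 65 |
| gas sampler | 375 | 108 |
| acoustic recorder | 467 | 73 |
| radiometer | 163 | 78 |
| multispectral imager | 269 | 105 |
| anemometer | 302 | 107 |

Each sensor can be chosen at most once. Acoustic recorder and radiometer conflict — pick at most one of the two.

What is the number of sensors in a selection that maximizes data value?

3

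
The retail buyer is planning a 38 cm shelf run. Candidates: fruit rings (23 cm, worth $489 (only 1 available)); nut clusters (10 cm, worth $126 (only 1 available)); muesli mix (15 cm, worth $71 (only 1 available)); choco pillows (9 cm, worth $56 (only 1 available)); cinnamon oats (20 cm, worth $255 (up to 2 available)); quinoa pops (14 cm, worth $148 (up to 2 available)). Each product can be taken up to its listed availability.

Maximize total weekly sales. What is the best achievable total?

637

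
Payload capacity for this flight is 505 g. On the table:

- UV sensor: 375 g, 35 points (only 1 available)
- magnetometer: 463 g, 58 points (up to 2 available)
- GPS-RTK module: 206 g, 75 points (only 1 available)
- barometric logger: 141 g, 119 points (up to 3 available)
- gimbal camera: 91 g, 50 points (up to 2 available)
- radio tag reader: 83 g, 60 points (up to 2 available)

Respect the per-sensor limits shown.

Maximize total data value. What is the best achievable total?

358

Ranking by ratio (data value/g): barometric logger 0.84, radio tag reader 0.72, gimbal camera 0.55.
Filling by ratio: 3×barometric logger for 357, with 82 g left unused.
The 141 g tied up in barometric logger is better spent on 2×radio tag reader — total rises to 358 (448 g).
Nothing else within 505 g beats 358.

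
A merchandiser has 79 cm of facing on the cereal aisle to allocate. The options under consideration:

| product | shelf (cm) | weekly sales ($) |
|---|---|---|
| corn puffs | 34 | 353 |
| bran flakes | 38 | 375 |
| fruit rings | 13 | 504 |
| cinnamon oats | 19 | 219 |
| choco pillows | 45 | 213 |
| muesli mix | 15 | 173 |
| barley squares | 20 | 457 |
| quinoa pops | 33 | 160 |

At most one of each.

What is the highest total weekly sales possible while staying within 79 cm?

1353

Density check — fruit rings 38.77, barley squares 22.85, muesli mix 11.53, cinnamon oats 11.53 are the best per cm.
Best packing: fruit rings + cinnamon oats + muesli mix + barley squares — 67 cm, 1353 total.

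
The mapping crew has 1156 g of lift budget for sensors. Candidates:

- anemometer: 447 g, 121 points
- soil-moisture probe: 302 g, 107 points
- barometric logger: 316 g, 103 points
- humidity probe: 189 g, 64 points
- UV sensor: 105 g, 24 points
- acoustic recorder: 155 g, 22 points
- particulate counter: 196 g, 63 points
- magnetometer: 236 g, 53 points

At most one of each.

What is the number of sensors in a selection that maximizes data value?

Optimal total is 361.
soil-moisture probe + barometric logger + humidity probe + UV sensor + particulate counter hits 361 at 1108 g.
Any selection reaching 361 contains exactly 5 sensors.

5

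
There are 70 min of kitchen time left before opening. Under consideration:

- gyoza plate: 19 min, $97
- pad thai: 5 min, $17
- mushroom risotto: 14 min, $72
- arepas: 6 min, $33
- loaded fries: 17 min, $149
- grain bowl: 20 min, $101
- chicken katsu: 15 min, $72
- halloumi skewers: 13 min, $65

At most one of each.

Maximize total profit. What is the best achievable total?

420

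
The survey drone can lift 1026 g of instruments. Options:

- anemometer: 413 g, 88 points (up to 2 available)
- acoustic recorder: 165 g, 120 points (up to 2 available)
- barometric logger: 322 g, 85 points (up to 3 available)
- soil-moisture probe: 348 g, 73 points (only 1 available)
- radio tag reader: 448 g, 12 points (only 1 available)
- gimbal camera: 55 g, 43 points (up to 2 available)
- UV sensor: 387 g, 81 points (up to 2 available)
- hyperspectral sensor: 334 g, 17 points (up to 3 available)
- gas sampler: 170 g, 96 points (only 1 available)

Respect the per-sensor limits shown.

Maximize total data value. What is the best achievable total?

510

Taking the top-ratio sensors first gives 2×acoustic recorder + barometric logger + 2×gimbal camera + gas sampler for 507 (932 g).
Dropping barometric logger frees 322 g; slotting in anemometer (413 g) lifts the total to 510 at 1023 g.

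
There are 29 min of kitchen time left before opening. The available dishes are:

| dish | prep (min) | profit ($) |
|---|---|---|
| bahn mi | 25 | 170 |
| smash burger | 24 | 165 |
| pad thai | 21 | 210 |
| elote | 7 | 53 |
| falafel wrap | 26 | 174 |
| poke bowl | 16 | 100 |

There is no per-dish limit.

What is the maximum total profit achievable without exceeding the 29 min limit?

263

Pad thai + elote uses 28 of the 29 min and totals 263.
No other feasible combination exceeds 263.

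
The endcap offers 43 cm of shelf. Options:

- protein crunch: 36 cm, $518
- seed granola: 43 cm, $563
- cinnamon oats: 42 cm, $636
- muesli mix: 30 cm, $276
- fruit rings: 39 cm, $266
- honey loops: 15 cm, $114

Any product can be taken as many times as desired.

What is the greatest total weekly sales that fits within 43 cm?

636

The ratio ordering already packs tightly: cinnamon oats, 42 cm, 636.
The spare 1 cm is too small for any remaining product, and no exchange beats 636.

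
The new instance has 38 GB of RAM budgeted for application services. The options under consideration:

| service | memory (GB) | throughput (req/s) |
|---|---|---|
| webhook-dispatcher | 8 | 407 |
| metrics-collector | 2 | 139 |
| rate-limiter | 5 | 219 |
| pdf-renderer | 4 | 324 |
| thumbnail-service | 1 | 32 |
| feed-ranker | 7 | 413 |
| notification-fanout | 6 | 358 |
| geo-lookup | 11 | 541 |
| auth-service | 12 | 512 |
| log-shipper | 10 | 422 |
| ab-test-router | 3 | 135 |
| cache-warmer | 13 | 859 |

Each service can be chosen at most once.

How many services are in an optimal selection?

The maximum throughput within 38 GB is 2361.
One optimal bundle: webhook-dispatcher + pdf-renderer + feed-ranker + notification-fanout + cache-warmer (38 GB).
All optima have 5 services.

5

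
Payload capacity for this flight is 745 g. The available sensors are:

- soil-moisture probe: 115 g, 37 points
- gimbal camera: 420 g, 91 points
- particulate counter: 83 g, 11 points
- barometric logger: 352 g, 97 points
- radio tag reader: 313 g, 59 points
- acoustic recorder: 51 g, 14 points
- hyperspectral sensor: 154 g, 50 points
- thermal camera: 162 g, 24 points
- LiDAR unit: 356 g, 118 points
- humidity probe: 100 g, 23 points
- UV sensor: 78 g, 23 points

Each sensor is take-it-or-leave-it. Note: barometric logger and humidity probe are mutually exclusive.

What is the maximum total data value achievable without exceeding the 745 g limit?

Soil-moisture probe + hyperspectral sensor + LiDAR unit + humidity probe uses 725 of the 745 g and totals 228.

228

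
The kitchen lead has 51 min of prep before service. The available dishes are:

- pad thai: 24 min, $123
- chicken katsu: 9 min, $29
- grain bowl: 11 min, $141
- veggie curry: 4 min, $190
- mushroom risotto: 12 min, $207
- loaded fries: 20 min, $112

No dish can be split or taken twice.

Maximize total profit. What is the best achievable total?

661

The ratio heuristic lands on grain bowl + veggie curry + mushroom risotto + loaded fries (650) but leaves 4 min idle.
Replace loaded fries with pad thai: the trade gains 11 net, giving 661 at 51 min.
Nothing else within 51 min beats 661.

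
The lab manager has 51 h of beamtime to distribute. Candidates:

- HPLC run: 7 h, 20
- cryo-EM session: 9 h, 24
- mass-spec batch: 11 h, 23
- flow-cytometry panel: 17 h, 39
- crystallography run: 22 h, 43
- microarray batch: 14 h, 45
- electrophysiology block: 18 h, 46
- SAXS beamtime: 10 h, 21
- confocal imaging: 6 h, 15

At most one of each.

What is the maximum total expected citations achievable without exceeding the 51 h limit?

Taking the top-ratio experiments first gives HPLC run + cryo-EM session + microarray batch + electrophysiology block for 135 (48 h).
Dropping HPLC run frees 7 h; slotting in SAXS beamtime (10 h) lifts the total to 136 at 51 h.
No other feasible combination exceeds 136.

136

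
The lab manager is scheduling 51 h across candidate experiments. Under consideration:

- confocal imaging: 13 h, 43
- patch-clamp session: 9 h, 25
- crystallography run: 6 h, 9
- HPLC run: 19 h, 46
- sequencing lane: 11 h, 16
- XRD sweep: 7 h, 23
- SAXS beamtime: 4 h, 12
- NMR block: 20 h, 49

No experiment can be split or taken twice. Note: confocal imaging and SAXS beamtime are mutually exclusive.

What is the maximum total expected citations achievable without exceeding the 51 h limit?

140

Best packing: confocal imaging + patch-clamp session + XRD sweep + NMR block — 49 h, 140 total.
Next best is confocal imaging + patch-clamp session + HPLC run + XRD sweep at 137 (48 h) — short by 3.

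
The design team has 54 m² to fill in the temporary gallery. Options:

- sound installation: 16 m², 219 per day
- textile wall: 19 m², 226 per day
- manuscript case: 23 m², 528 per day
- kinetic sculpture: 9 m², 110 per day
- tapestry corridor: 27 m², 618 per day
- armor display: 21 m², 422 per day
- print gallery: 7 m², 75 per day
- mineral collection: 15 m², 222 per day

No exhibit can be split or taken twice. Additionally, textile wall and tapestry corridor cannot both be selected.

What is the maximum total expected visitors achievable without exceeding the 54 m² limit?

By expected visitors per m²: manuscript case 22.96, tapestry corridor 22.89, armor display 20.10 lead.
The ratio ordering already packs tightly: manuscript case + tapestry corridor, 50 m², 1146.

1146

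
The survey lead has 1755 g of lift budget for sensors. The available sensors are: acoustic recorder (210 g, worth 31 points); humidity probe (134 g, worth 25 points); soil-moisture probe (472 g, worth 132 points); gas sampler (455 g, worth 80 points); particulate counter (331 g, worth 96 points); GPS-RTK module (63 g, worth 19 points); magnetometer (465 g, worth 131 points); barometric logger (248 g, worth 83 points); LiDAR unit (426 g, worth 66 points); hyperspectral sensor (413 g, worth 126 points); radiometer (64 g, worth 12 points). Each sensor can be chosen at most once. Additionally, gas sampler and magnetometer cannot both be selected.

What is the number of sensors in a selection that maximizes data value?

5

The maximum data value within 1755 g is 504.
One optimal bundle: soil-moisture probe + particulate counter + GPS-RTK module + magnetometer + hyperspectral sensor (1744 g).
Any selection reaching 504 contains exactly 5 sensors.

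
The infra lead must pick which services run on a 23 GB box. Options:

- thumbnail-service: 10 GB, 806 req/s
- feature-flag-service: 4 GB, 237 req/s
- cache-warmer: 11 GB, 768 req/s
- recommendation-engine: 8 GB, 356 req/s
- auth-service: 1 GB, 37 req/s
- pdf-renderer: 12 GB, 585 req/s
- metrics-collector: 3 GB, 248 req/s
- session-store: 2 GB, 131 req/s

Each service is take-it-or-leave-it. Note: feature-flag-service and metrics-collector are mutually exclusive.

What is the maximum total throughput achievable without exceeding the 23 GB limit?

Density check — metrics-collector 82.67, thumbnail-service 80.60, cache-warmer 69.82, session-store 65.50 are the best per GB.
Best packing: thumbnail-service + cache-warmer + session-store — 23 GB, 1705 total.
The closest alternative, thumbnail-service + cache-warmer + auth-service, reaches only 1611.

1705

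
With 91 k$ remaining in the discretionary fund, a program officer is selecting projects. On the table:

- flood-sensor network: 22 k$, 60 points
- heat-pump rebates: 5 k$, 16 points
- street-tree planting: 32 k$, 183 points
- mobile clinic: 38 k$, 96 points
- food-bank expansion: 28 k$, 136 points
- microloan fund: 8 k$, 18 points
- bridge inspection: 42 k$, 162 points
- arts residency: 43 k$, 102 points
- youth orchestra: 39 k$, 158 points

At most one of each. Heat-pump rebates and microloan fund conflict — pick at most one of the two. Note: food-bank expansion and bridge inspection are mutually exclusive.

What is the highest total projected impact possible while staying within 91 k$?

397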